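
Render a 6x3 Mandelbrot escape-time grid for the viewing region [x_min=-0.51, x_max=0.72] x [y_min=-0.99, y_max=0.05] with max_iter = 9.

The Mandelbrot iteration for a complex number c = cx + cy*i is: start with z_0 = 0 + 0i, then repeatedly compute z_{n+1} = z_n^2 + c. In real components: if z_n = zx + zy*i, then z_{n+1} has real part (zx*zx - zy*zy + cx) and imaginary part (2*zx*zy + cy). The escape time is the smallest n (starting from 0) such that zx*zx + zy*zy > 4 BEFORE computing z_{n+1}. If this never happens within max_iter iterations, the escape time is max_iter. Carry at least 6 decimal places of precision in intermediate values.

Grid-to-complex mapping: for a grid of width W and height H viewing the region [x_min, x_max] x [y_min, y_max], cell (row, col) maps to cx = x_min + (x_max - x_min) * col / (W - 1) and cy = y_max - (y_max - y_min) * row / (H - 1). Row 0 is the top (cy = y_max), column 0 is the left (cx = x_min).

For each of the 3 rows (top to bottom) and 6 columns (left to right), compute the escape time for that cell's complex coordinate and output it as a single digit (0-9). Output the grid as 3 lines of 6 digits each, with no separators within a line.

(row=0, col=0): c = -0.5100 + 0.0500i → escape time 9
(row=0, col=1): c = -0.2640 + 0.0500i → escape time 9
(row=0, col=2): c = -0.0180 + 0.0500i → escape time 9
(row=0, col=3): c = 0.2280 + 0.0500i → escape time 9
(row=0, col=4): c = 0.4740 + 0.0500i → escape time 5
(row=0, col=5): c = 0.7200 + 0.0500i → escape time 3
(row=1, col=0): c = -0.5100 + -0.4700i → escape time 9
(row=1, col=1): c = -0.2640 + -0.4700i → escape time 9
(row=1, col=2): c = -0.0180 + -0.4700i → escape time 9
(row=1, col=3): c = 0.2280 + -0.4700i → escape time 9
(row=1, col=4): c = 0.4740 + -0.4700i → escape time 5
(row=1, col=5): c = 0.7200 + -0.4700i → escape time 3
(row=2, col=0): c = -0.5100 + -0.9900i → escape time 4
(row=2, col=1): c = -0.2640 + -0.9900i → escape time 6
(row=2, col=2): c = -0.0180 + -0.9900i → escape time 9
(row=2, col=3): c = 0.2280 + -0.9900i → escape time 4
(row=2, col=4): c = 0.4740 + -0.9900i → escape time 3
(row=2, col=5): c = 0.7200 + -0.9900i → escape time 2

Answer: 999953
999953
469432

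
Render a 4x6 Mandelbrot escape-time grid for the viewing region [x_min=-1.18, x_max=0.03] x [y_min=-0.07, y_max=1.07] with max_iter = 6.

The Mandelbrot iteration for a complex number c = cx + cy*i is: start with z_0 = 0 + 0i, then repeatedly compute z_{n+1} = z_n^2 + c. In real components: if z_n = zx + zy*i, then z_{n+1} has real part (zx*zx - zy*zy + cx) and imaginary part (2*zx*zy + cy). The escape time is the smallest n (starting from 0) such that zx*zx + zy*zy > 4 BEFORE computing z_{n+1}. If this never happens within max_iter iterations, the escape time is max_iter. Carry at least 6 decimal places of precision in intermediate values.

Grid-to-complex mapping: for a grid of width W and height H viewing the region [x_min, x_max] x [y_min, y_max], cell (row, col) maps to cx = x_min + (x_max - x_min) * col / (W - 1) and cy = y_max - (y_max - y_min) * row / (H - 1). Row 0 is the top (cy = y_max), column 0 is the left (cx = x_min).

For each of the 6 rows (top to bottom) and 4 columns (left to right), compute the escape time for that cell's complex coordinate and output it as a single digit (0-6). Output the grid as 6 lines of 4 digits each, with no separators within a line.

Answer: 3344
3466
3566
6666
6666
6666

Derivation:
(row=0, col=0): c = -1.1800 + 1.0700i → escape time 3
(row=0, col=1): c = -0.7767 + 1.0700i → escape time 3
(row=0, col=2): c = -0.3733 + 1.0700i → escape time 4
(row=0, col=3): c = 0.0300 + 1.0700i → escape time 4
(row=1, col=0): c = -1.1800 + 0.8420i → escape time 3
(row=1, col=1): c = -0.7767 + 0.8420i → escape time 4
(row=1, col=2): c = -0.3733 + 0.8420i → escape time 6
(row=1, col=3): c = 0.0300 + 0.8420i → escape time 6
(row=2, col=0): c = -1.1800 + 0.6140i → escape time 3
(row=2, col=1): c = -0.7767 + 0.6140i → escape time 5
(row=2, col=2): c = -0.3733 + 0.6140i → escape time 6
(row=2, col=3): c = 0.0300 + 0.6140i → escape time 6
(row=3, col=0): c = -1.1800 + 0.3860i → escape time 6
(row=3, col=1): c = -0.7767 + 0.3860i → escape time 6
(row=3, col=2): c = -0.3733 + 0.3860i → escape time 6
(row=3, col=3): c = 0.0300 + 0.3860i → escape time 6
(row=4, col=0): c = -1.1800 + 0.1580i → escape time 6
(row=4, col=1): c = -0.7767 + 0.1580i → escape time 6
(row=4, col=2): c = -0.3733 + 0.1580i → escape time 6
(row=4, col=3): c = 0.0300 + 0.1580i → escape time 6
(row=5, col=0): c = -1.1800 + -0.0700i → escape time 6
(row=5, col=1): c = -0.7767 + -0.0700i → escape time 6
(row=5, col=2): c = -0.3733 + -0.0700i → escape time 6
(row=5, col=3): c = 0.0300 + -0.0700i → escape time 6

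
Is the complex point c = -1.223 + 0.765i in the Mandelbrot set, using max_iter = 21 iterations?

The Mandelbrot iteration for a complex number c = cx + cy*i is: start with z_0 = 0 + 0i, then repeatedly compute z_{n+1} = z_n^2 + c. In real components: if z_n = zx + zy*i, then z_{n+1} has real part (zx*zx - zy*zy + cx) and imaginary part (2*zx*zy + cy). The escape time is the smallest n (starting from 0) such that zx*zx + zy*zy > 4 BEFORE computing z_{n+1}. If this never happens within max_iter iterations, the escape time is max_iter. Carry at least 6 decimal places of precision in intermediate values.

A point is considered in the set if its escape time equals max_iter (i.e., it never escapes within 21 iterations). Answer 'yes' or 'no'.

Answer: no

Derivation:
z_0 = 0 + 0i, c = -1.2230 + 0.7650i
Iter 1: z = -1.2230 + 0.7650i, |z|^2 = 2.0810
Iter 2: z = -0.3125 + -1.1062i, |z|^2 = 1.3213
Iter 3: z = -2.3490 + 1.4564i, |z|^2 = 7.6388
Escaped at iteration 3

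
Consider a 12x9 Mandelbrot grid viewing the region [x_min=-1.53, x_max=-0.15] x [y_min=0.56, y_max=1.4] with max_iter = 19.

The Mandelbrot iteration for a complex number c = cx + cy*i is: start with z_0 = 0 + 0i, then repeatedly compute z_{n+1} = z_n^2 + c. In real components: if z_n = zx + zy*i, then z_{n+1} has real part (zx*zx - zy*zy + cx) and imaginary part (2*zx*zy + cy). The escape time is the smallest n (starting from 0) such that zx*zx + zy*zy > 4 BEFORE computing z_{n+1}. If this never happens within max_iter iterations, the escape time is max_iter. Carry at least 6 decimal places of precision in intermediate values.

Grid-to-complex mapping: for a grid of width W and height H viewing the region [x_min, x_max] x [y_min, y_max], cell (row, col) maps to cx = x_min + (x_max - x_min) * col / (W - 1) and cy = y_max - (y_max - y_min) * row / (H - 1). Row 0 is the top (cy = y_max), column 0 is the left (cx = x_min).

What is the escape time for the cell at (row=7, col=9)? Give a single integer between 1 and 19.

Answer: 12

Derivation:
z_0 = 0 + 0i, c = -0.4009 + 0.6650i
Iter 1: z = -0.4009 + 0.6650i, |z|^2 = 0.6030
Iter 2: z = -0.6824 + 0.1318i, |z|^2 = 0.4830
Iter 3: z = 0.0474 + 0.4851i, |z|^2 = 0.2376
Iter 4: z = -0.6340 + 0.7110i, |z|^2 = 0.9075
Iter 5: z = -0.5044 + -0.2366i, |z|^2 = 0.3104
Iter 6: z = -0.2024 + 0.9037i, |z|^2 = 0.8576
Iter 7: z = -1.1765 + 0.2992i, |z|^2 = 1.4738
Iter 8: z = 0.8938 + -0.0390i, |z|^2 = 0.8004
Iter 9: z = 0.3965 + 0.5952i, |z|^2 = 0.5115
Iter 10: z = -0.5980 + 1.1370i, |z|^2 = 1.6504
Iter 11: z = -1.3360 + -0.6949i, |z|^2 = 2.2679
Iter 12: z = 0.9012 + 2.5219i, |z|^2 = 7.1722
Escaped at iteration 12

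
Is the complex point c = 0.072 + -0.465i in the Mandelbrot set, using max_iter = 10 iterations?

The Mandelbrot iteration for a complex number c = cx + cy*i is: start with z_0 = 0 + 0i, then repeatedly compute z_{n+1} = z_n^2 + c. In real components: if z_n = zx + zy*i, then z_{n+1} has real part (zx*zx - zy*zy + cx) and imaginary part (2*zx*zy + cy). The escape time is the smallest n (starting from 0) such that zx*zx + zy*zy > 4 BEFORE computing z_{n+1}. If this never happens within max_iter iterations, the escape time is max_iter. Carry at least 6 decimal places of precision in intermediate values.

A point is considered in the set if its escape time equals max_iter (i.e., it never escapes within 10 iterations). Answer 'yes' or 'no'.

z_0 = 0 + 0i, c = 0.0720 + -0.4650i
Iter 1: z = 0.0720 + -0.4650i, |z|^2 = 0.2214
Iter 2: z = -0.1390 + -0.5320i, |z|^2 = 0.3023
Iter 3: z = -0.1916 + -0.3171i, |z|^2 = 0.1373
Iter 4: z = 0.0082 + -0.3435i, |z|^2 = 0.1180
Iter 5: z = -0.0459 + -0.4706i, |z|^2 = 0.2236
Iter 6: z = -0.1474 + -0.4218i, |z|^2 = 0.1996
Iter 7: z = -0.0842 + -0.3407i, |z|^2 = 0.1231
Iter 8: z = -0.0370 + -0.4076i, |z|^2 = 0.1675
Iter 9: z = -0.0928 + -0.4349i, |z|^2 = 0.1977
Did not escape in 10 iterations → in set

Answer: yes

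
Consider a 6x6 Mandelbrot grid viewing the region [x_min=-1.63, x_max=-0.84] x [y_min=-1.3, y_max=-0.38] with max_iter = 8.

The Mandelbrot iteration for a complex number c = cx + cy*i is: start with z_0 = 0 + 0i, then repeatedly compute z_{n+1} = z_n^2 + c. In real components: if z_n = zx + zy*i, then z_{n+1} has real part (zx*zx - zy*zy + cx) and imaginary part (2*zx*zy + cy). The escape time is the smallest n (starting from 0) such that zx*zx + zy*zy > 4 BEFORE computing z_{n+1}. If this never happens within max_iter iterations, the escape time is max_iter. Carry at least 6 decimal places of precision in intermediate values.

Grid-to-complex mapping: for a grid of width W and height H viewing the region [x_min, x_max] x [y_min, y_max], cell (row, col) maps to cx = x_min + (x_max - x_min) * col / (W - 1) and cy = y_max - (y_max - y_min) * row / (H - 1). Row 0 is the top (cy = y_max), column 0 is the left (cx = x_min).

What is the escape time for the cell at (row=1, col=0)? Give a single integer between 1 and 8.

Answer: 3

Derivation:
z_0 = 0 + 0i, c = -1.6300 + -0.5640i
Iter 1: z = -1.6300 + -0.5640i, |z|^2 = 2.9750
Iter 2: z = 0.7088 + 1.2746i, |z|^2 = 2.1271
Iter 3: z = -2.7523 + 1.2429i, |z|^2 = 9.1201
Escaped at iteration 3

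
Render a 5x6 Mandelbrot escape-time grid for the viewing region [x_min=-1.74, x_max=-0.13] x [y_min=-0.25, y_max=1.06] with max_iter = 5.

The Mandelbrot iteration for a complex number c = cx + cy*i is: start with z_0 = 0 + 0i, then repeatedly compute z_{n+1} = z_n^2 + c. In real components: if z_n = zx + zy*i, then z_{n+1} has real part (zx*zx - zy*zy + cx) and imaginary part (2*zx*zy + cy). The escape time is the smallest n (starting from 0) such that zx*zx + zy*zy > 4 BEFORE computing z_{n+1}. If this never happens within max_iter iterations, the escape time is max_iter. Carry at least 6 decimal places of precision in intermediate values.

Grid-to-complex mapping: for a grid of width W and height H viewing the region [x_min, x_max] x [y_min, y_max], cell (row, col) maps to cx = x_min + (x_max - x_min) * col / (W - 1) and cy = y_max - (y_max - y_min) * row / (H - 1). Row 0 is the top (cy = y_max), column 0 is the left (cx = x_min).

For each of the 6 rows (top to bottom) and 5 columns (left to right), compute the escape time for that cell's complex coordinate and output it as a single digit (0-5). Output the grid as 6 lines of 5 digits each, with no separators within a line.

Answer: 13345
23455
33555
45555
55555
45555

Derivation:
(row=0, col=0): c = -1.7400 + 1.0600i → escape time 1
(row=0, col=1): c = -1.3375 + 1.0600i → escape time 3
(row=0, col=2): c = -0.9350 + 1.0600i → escape time 3
(row=0, col=3): c = -0.5325 + 1.0600i → escape time 4
(row=0, col=4): c = -0.1300 + 1.0600i → escape time 5
(row=1, col=0): c = -1.7400 + 0.7980i → escape time 2
(row=1, col=1): c = -1.3375 + 0.7980i → escape time 3
(row=1, col=2): c = -0.9350 + 0.7980i → escape time 4
(row=1, col=3): c = -0.5325 + 0.7980i → escape time 5
(row=1, col=4): c = -0.1300 + 0.7980i → escape time 5
(row=2, col=0): c = -1.7400 + 0.5360i → escape time 3
(row=2, col=1): c = -1.3375 + 0.5360i → escape time 3
(row=2, col=2): c = -0.9350 + 0.5360i → escape time 5
(row=2, col=3): c = -0.5325 + 0.5360i → escape time 5
(row=2, col=4): c = -0.1300 + 0.5360i → escape time 5
(row=3, col=0): c = -1.7400 + 0.2740i → escape time 4
(row=3, col=1): c = -1.3375 + 0.2740i → escape time 5
(row=3, col=2): c = -0.9350 + 0.2740i → escape time 5
(row=3, col=3): c = -0.5325 + 0.2740i → escape time 5
(row=3, col=4): c = -0.1300 + 0.2740i → escape time 5
(row=4, col=0): c = -1.7400 + 0.0120i → escape time 5
(row=4, col=1): c = -1.3375 + 0.0120i → escape time 5
(row=4, col=2): c = -0.9350 + 0.0120i → escape time 5
(row=4, col=3): c = -0.5325 + 0.0120i → escape time 5
(row=4, col=4): c = -0.1300 + 0.0120i → escape time 5
(row=5, col=0): c = -1.7400 + -0.2500i → escape time 4
(row=5, col=1): c = -1.3375 + -0.2500i → escape time 5
(row=5, col=2): c = -0.9350 + -0.2500i → escape time 5
(row=5, col=3): c = -0.5325 + -0.2500i → escape time 5
(row=5, col=4): c = -0.1300 + -0.2500i → escape time 5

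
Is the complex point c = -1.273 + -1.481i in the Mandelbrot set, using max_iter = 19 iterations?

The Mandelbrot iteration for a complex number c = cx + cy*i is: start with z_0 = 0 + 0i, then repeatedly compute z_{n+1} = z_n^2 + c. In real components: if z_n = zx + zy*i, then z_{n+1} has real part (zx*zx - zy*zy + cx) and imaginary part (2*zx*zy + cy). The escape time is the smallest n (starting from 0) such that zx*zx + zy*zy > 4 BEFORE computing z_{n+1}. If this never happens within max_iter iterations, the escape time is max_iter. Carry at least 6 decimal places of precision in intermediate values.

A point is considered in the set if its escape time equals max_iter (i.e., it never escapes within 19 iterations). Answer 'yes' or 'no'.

z_0 = 0 + 0i, c = -1.2730 + -1.4810i
Iter 1: z = -1.2730 + -1.4810i, |z|^2 = 3.8139
Iter 2: z = -1.8458 + 2.2896i, |z|^2 = 8.6495
Escaped at iteration 2

Answer: no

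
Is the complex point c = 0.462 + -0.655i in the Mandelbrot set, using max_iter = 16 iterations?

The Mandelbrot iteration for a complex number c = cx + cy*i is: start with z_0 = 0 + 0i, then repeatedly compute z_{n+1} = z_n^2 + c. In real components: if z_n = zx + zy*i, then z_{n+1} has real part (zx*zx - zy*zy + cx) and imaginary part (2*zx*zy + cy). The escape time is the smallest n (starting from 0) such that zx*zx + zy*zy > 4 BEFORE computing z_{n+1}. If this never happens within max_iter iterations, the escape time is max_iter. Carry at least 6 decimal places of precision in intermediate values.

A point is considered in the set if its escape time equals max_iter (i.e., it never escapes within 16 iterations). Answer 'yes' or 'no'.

z_0 = 0 + 0i, c = 0.4620 + -0.6550i
Iter 1: z = 0.4620 + -0.6550i, |z|^2 = 0.6425
Iter 2: z = 0.2464 + -1.2602i, |z|^2 = 1.6489
Iter 3: z = -1.0654 + -1.2761i, |z|^2 = 2.7635
Iter 4: z = -0.0312 + 2.0642i, |z|^2 = 4.2617
Escaped at iteration 4

Answer: no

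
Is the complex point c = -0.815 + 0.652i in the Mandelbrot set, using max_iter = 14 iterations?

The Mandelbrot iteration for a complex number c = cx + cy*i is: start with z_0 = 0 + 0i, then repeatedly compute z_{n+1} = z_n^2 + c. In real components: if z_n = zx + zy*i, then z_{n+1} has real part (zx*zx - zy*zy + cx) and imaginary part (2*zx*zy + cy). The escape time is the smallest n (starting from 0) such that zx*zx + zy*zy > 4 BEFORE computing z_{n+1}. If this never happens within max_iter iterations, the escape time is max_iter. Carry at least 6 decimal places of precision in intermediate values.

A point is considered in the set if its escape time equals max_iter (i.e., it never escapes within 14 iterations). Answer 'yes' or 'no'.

Answer: no

Derivation:
z_0 = 0 + 0i, c = -0.8150 + 0.6520i
Iter 1: z = -0.8150 + 0.6520i, |z|^2 = 1.0893
Iter 2: z = -0.5759 + -0.4108i, |z|^2 = 0.5004
Iter 3: z = -0.6521 + 1.1251i, |z|^2 = 1.6911
Iter 4: z = -1.6556 + -0.8153i, |z|^2 = 3.4058
Iter 5: z = 1.2613 + 3.3517i, |z|^2 = 12.8251
Escaped at iteration 5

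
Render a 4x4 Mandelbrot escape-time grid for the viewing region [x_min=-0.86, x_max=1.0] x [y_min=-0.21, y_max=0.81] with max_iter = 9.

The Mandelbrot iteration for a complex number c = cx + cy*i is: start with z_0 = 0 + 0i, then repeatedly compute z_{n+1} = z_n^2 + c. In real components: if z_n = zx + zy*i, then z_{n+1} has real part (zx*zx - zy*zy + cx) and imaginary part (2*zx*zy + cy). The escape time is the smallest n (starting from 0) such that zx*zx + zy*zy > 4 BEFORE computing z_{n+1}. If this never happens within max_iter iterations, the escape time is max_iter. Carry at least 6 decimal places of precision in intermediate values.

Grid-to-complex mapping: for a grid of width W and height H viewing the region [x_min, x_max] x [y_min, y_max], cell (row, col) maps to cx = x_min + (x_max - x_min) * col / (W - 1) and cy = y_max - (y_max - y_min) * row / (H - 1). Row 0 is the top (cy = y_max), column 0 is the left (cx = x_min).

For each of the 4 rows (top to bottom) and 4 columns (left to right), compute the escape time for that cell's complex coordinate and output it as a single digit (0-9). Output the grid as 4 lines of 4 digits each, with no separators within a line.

(row=0, col=0): c = -0.8600 + 0.8100i → escape time 4
(row=0, col=1): c = -0.2400 + 0.8100i → escape time 9
(row=0, col=2): c = 0.3800 + 0.8100i → escape time 4
(row=0, col=3): c = 1.0000 + 0.8100i → escape time 2
(row=1, col=0): c = -0.8600 + 0.4700i → escape time 6
(row=1, col=1): c = -0.2400 + 0.4700i → escape time 9
(row=1, col=2): c = 0.3800 + 0.4700i → escape time 8
(row=1, col=3): c = 1.0000 + 0.4700i → escape time 2
(row=2, col=0): c = -0.8600 + 0.1300i → escape time 9
(row=2, col=1): c = -0.2400 + 0.1300i → escape time 9
(row=2, col=2): c = 0.3800 + 0.1300i → escape time 9
(row=2, col=3): c = 1.0000 + 0.1300i → escape time 2
(row=3, col=0): c = -0.8600 + -0.2100i → escape time 9
(row=3, col=1): c = -0.2400 + -0.2100i → escape time 9
(row=3, col=2): c = 0.3800 + -0.2100i → escape time 9
(row=3, col=3): c = 1.0000 + -0.2100i → escape time 2

Answer: 4942
6982
9992
9992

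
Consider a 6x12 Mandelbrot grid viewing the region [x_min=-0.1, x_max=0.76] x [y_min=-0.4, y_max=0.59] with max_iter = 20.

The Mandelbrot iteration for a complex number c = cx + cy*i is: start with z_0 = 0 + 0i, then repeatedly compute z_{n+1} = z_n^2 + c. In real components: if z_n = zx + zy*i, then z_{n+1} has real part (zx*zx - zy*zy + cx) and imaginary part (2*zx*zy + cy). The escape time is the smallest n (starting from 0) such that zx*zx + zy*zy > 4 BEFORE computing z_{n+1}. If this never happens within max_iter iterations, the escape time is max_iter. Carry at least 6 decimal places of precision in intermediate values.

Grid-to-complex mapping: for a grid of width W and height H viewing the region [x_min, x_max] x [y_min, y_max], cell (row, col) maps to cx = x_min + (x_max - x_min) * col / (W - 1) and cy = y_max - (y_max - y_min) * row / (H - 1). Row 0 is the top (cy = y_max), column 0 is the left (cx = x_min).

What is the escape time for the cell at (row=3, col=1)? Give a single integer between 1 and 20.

z_0 = 0 + 0i, c = 0.0720 + 0.3200i
Iter 1: z = 0.0720 + 0.3200i, |z|^2 = 0.1076
Iter 2: z = -0.0252 + 0.3661i, |z|^2 = 0.1347
Iter 3: z = -0.0614 + 0.3015i, |z|^2 = 0.0947
Iter 4: z = -0.0152 + 0.2830i, |z|^2 = 0.0803
Iter 5: z = -0.0079 + 0.3114i, |z|^2 = 0.0970
Iter 6: z = -0.0249 + 0.3151i, |z|^2 = 0.0999
Iter 7: z = -0.0267 + 0.3043i, |z|^2 = 0.0933
Iter 8: z = -0.0199 + 0.3038i, |z|^2 = 0.0927
Iter 9: z = -0.0199 + 0.3079i, |z|^2 = 0.0952
Iter 10: z = -0.0224 + 0.3078i, |z|^2 = 0.0952
Iter 11: z = -0.0222 + 0.3062i, |z|^2 = 0.0943
Iter 12: z = -0.0213 + 0.3064i, |z|^2 = 0.0943
Iter 13: z = -0.0214 + 0.3070i, |z|^2 = 0.0947
Iter 14: z = -0.0218 + 0.3068i, |z|^2 = 0.0946
Iter 15: z = -0.0217 + 0.3066i, |z|^2 = 0.0945
Iter 16: z = -0.0216 + 0.3067i, |z|^2 = 0.0945
Iter 17: z = -0.0216 + 0.3068i, |z|^2 = 0.0946
Iter 18: z = -0.0216 + 0.3067i, |z|^2 = 0.0946
Iter 19: z = -0.0216 + 0.3067i, |z|^2 = 0.0945

Answer: 20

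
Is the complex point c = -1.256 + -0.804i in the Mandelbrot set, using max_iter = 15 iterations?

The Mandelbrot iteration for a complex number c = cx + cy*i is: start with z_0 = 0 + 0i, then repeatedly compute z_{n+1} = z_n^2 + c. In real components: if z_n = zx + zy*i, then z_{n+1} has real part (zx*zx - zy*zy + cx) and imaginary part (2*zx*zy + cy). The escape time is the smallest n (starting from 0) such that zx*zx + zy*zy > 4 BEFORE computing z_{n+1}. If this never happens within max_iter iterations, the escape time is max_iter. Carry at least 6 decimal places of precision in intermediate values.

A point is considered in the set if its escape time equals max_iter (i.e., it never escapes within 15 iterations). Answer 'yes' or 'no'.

Answer: no

Derivation:
z_0 = 0 + 0i, c = -1.2560 + -0.8040i
Iter 1: z = -1.2560 + -0.8040i, |z|^2 = 2.2240
Iter 2: z = -0.3249 + 1.2156i, |z|^2 = 1.5833
Iter 3: z = -2.6283 + -1.5939i, |z|^2 = 9.4482
Escaped at iteration 3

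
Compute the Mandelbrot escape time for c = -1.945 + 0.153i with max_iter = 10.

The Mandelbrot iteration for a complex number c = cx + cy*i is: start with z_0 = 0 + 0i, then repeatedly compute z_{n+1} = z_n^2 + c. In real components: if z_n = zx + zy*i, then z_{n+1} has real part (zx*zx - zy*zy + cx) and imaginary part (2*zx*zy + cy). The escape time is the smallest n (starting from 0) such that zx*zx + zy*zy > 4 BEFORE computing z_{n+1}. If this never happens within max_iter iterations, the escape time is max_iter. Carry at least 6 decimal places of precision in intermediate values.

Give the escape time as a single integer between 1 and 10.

Answer: 4

Derivation:
z_0 = 0 + 0i, c = -1.9450 + 0.1530i
Iter 1: z = -1.9450 + 0.1530i, |z|^2 = 3.8064
Iter 2: z = 1.8146 + -0.4422i, |z|^2 = 3.4883
Iter 3: z = 1.1523 + -1.4517i, |z|^2 = 3.4354
Iter 4: z = -2.7247 + -3.1927i, |z|^2 = 17.6175
Escaped at iteration 4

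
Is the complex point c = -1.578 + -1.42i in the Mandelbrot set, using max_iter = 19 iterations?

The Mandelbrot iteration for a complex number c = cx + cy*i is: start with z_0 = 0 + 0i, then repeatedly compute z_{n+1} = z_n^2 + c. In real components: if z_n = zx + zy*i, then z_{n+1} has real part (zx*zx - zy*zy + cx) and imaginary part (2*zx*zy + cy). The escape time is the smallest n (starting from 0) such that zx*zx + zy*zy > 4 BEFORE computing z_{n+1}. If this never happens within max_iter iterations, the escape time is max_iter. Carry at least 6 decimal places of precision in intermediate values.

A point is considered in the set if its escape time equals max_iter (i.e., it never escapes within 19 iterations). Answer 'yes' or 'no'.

z_0 = 0 + 0i, c = -1.5780 + -1.4200i
Iter 1: z = -1.5780 + -1.4200i, |z|^2 = 4.5065
Escaped at iteration 1

Answer: no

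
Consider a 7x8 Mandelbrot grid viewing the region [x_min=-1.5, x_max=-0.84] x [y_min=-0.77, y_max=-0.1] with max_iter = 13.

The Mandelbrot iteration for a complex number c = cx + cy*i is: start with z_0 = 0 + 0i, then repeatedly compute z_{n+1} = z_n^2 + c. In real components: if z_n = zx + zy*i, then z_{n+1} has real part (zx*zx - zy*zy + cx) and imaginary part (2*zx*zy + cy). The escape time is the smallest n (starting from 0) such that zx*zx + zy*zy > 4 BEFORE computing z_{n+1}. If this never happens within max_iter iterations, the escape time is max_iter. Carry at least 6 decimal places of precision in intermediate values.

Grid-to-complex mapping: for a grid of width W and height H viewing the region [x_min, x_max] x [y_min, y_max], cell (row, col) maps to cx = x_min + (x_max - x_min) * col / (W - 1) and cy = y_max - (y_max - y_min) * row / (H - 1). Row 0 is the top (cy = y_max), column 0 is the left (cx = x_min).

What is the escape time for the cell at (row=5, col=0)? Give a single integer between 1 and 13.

z_0 = 0 + 0i, c = -1.5000 + -0.5786i
Iter 1: z = -1.5000 + -0.5786i, |z|^2 = 2.5847
Iter 2: z = 0.4153 + 1.1571i, |z|^2 = 1.5114
Iter 3: z = -2.6665 + 0.3824i, |z|^2 = 7.2567
Escaped at iteration 3

Answer: 3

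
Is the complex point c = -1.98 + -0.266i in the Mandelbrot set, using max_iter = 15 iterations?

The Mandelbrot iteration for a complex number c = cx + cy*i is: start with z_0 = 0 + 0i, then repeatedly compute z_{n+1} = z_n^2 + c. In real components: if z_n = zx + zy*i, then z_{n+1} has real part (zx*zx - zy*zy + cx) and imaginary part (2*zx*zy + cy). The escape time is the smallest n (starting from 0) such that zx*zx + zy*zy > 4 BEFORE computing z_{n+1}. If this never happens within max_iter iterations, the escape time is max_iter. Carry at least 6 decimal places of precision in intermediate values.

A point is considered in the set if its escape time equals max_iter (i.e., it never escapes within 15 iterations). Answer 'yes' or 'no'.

Answer: no

Derivation:
z_0 = 0 + 0i, c = -1.9800 + -0.2660i
Iter 1: z = -1.9800 + -0.2660i, |z|^2 = 3.9912
Iter 2: z = 1.8696 + 0.7874i, |z|^2 = 4.1155
Escaped at iteration 2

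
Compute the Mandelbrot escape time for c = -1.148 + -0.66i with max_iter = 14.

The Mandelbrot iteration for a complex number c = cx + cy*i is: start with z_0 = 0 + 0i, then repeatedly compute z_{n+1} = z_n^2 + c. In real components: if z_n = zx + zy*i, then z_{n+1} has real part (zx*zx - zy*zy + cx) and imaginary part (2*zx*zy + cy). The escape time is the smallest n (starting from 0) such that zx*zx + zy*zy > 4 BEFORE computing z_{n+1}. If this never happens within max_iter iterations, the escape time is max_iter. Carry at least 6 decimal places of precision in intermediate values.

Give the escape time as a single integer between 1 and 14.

Answer: 3

Derivation:
z_0 = 0 + 0i, c = -1.1480 + -0.6600i
Iter 1: z = -1.1480 + -0.6600i, |z|^2 = 1.7535
Iter 2: z = -0.2657 + 0.8554i, |z|^2 = 0.8022
Iter 3: z = -1.8090 + -1.1145i, |z|^2 = 4.5148
Escaped at iteration 3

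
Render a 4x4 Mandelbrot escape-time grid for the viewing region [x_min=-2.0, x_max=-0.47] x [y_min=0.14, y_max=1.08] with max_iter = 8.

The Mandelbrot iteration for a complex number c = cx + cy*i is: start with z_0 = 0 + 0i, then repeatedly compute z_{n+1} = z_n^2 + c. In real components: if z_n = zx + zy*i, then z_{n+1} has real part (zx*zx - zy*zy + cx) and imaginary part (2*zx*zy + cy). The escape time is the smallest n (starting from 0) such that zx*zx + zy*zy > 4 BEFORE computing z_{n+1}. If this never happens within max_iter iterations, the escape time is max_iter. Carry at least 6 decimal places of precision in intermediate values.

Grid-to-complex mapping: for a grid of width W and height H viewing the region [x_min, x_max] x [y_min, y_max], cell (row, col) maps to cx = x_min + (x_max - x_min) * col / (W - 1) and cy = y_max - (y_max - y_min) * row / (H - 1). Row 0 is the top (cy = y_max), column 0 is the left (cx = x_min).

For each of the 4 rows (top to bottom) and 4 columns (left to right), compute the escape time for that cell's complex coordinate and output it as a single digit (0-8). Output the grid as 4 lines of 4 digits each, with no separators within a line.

Answer: 1234
1336
1358
1688

Derivation:
(row=0, col=0): c = -2.0000 + 1.0800i → escape time 1
(row=0, col=1): c = -1.4900 + 1.0800i → escape time 2
(row=0, col=2): c = -0.9800 + 1.0800i → escape time 3
(row=0, col=3): c = -0.4700 + 1.0800i → escape time 4
(row=1, col=0): c = -2.0000 + 0.7667i → escape time 1
(row=1, col=1): c = -1.4900 + 0.7667i → escape time 3
(row=1, col=2): c = -0.9800 + 0.7667i → escape time 3
(row=1, col=3): c = -0.4700 + 0.7667i → escape time 6
(row=2, col=0): c = -2.0000 + 0.4533i → escape time 1
(row=2, col=1): c = -1.4900 + 0.4533i → escape time 3
(row=2, col=2): c = -0.9800 + 0.4533i → escape time 5
(row=2, col=3): c = -0.4700 + 0.4533i → escape time 8
(row=3, col=0): c = -2.0000 + 0.1400i → escape time 1
(row=3, col=1): c = -1.4900 + 0.1400i → escape time 6
(row=3, col=2): c = -0.9800 + 0.1400i → escape time 8
(row=3, col=3): c = -0.4700 + 0.1400i → escape time 8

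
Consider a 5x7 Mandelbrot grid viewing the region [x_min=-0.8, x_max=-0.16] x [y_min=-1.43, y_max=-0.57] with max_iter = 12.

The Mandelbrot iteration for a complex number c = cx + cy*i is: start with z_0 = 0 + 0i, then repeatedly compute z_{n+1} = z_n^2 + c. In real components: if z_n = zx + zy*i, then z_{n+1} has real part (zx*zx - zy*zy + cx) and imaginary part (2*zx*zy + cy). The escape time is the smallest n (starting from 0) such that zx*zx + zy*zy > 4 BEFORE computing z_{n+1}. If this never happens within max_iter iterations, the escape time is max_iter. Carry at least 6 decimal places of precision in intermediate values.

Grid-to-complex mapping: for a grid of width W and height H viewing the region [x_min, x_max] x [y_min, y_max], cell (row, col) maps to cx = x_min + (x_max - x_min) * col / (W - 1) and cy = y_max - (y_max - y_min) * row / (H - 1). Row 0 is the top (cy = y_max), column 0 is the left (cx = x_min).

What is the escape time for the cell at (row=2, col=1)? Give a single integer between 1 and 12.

Answer: 4

Derivation:
z_0 = 0 + 0i, c = -0.6400 + -0.8567i
Iter 1: z = -0.6400 + -0.8567i, |z|^2 = 1.1435
Iter 2: z = -0.9643 + 0.2399i, |z|^2 = 0.9874
Iter 3: z = 0.2323 + -1.3193i, |z|^2 = 1.7944
Iter 4: z = -2.3265 + -1.4696i, |z|^2 = 7.5722
Escaped at iteration 4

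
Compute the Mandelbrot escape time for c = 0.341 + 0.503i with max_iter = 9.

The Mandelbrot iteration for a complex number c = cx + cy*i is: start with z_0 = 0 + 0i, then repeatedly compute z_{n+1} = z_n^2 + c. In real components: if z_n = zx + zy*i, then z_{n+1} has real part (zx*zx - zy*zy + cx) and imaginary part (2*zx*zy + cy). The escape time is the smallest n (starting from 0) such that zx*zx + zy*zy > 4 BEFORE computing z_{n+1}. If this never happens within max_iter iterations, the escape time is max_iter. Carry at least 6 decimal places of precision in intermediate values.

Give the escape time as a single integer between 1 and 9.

Answer: 9

Derivation:
z_0 = 0 + 0i, c = 0.3410 + 0.5030i
Iter 1: z = 0.3410 + 0.5030i, |z|^2 = 0.3693
Iter 2: z = 0.2043 + 0.8460i, |z|^2 = 0.7575
Iter 3: z = -0.3331 + 0.8486i, |z|^2 = 0.8311
Iter 4: z = -0.2683 + -0.0623i, |z|^2 = 0.0759
Iter 5: z = 0.4091 + 0.5364i, |z|^2 = 0.4551
Iter 6: z = 0.2206 + 0.9419i, |z|^2 = 0.9358
Iter 7: z = -0.4975 + 0.9185i, |z|^2 = 1.0912
Iter 8: z = -0.2552 + -0.4110i, |z|^2 = 0.2340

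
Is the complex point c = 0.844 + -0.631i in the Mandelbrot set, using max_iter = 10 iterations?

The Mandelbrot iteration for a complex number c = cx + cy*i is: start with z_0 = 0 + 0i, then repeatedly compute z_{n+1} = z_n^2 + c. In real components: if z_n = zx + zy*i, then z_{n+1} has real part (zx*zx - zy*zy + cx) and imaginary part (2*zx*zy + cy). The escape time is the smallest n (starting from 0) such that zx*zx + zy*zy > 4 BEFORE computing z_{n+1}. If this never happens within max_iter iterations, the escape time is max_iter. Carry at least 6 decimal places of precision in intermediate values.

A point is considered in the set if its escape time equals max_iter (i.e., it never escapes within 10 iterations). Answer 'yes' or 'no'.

Answer: no

Derivation:
z_0 = 0 + 0i, c = 0.8440 + -0.6310i
Iter 1: z = 0.8440 + -0.6310i, |z|^2 = 1.1105
Iter 2: z = 1.1582 + -1.6961i, |z|^2 = 4.2182
Escaped at iteration 2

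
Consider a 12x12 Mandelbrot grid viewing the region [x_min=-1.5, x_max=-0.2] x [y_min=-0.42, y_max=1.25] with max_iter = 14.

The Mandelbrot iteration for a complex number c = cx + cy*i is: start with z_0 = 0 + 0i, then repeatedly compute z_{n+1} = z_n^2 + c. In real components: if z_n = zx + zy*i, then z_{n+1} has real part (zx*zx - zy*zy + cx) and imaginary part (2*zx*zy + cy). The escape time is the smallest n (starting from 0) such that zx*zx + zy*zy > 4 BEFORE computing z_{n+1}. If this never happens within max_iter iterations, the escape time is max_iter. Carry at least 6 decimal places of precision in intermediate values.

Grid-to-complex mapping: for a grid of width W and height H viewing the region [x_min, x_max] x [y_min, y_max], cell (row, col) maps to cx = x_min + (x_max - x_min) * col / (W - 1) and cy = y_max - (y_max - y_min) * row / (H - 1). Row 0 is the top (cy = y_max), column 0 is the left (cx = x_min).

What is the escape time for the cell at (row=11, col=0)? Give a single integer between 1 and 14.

z_0 = 0 + 0i, c = -1.5000 + -0.4200i
Iter 1: z = -1.5000 + -0.4200i, |z|^2 = 2.4264
Iter 2: z = 0.5736 + 0.8400i, |z|^2 = 1.0346
Iter 3: z = -1.8766 + 0.5436i, |z|^2 = 3.8171
Iter 4: z = 1.7260 + -2.4604i, |z|^2 = 9.0327
Escaped at iteration 4

Answer: 4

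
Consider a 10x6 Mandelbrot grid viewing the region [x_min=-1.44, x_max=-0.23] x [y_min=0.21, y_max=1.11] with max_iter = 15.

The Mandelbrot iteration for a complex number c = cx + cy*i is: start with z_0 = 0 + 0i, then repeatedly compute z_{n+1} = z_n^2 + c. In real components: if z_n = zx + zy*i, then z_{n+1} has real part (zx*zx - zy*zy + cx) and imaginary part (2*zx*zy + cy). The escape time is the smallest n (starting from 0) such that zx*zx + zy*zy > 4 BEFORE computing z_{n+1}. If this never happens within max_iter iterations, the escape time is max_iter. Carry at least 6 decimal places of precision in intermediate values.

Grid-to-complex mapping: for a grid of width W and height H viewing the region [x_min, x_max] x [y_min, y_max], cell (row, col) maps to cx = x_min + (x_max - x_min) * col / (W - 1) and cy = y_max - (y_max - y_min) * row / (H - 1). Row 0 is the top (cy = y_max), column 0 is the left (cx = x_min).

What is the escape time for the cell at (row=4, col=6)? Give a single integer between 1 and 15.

Answer: 15

Derivation:
z_0 = 0 + 0i, c = -0.6333 + 0.3900i
Iter 1: z = -0.6333 + 0.3900i, |z|^2 = 0.5532
Iter 2: z = -0.3843 + -0.1040i, |z|^2 = 0.1585
Iter 3: z = -0.4964 + 0.4699i, |z|^2 = 0.4673
Iter 4: z = -0.6077 + -0.0766i, |z|^2 = 0.3752
Iter 5: z = -0.2699 + 0.4831i, |z|^2 = 0.3062
Iter 6: z = -0.7939 + 0.1292i, |z|^2 = 0.6470
Iter 7: z = -0.0198 + 0.1848i, |z|^2 = 0.0345
Iter 8: z = -0.6671 + 0.3827i, |z|^2 = 0.5915
Iter 9: z = -0.3348 + -0.1206i, |z|^2 = 0.1266
Iter 10: z = -0.5358 + 0.4707i, |z|^2 = 0.5087
Iter 11: z = -0.5678 + -0.1144i, |z|^2 = 0.3355
Iter 12: z = -0.3240 + 0.5200i, |z|^2 = 0.3753
Iter 13: z = -0.7987 + 0.0531i, |z|^2 = 0.6408
Iter 14: z = 0.0018 + 0.3052i, |z|^2 = 0.0932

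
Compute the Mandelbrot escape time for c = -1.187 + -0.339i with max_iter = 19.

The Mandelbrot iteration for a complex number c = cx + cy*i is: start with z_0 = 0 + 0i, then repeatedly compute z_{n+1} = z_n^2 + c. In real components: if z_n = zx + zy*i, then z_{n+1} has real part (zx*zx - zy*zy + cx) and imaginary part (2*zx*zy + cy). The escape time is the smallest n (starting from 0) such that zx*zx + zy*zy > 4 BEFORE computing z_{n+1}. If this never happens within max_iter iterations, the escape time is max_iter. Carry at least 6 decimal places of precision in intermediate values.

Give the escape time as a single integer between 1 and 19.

Answer: 9

Derivation:
z_0 = 0 + 0i, c = -1.1870 + -0.3390i
Iter 1: z = -1.1870 + -0.3390i, |z|^2 = 1.5239
Iter 2: z = 0.1070 + 0.4658i, |z|^2 = 0.2284
Iter 3: z = -1.3925 + -0.2393i, |z|^2 = 1.9963
Iter 4: z = 0.6948 + 0.3274i, |z|^2 = 0.5899
Iter 5: z = -0.8114 + 0.1159i, |z|^2 = 0.6719
Iter 6: z = -0.5420 + -0.5271i, |z|^2 = 0.5716
Iter 7: z = -1.1711 + 0.2324i, |z|^2 = 1.4255
Iter 8: z = 0.1305 + -0.8834i, |z|^2 = 0.7974
Iter 9: z = -1.9504 + -0.5695i, |z|^2 = 4.1283
Escaped at iteration 9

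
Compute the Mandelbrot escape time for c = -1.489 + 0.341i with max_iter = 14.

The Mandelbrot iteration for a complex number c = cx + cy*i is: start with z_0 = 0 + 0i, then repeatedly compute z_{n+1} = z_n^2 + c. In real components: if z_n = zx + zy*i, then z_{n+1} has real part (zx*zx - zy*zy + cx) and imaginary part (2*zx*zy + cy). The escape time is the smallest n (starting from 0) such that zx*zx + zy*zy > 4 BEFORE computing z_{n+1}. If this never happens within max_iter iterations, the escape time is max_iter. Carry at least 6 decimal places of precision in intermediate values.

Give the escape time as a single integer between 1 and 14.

z_0 = 0 + 0i, c = -1.4890 + 0.3410i
Iter 1: z = -1.4890 + 0.3410i, |z|^2 = 2.3334
Iter 2: z = 0.6118 + -0.6745i, |z|^2 = 0.8293
Iter 3: z = -1.5696 + -0.4844i, |z|^2 = 2.6983
Iter 4: z = 0.7400 + 1.8615i, |z|^2 = 4.0129
Escaped at iteration 4

Answer: 4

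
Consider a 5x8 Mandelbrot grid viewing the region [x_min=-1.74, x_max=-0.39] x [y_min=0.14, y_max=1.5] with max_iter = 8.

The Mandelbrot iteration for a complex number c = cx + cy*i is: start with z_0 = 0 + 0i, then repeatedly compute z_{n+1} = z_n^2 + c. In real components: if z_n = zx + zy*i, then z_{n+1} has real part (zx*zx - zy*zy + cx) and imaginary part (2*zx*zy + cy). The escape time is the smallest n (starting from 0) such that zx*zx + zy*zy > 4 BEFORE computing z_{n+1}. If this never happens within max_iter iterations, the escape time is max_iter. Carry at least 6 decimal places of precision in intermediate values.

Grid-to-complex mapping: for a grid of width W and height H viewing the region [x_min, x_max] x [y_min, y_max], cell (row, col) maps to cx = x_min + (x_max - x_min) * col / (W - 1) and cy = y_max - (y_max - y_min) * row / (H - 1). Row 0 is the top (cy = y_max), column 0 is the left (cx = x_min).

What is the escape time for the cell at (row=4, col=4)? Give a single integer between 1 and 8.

Answer: 7

Derivation:
z_0 = 0 + 0i, c = -0.3900 + 0.7229i
Iter 1: z = -0.3900 + 0.7229i, |z|^2 = 0.6746
Iter 2: z = -0.7604 + 0.1590i, |z|^2 = 0.6035
Iter 3: z = 0.1630 + 0.4810i, |z|^2 = 0.2579
Iter 4: z = -0.5948 + 0.8796i, |z|^2 = 1.1275
Iter 5: z = -0.8099 + -0.3235i, |z|^2 = 0.7607
Iter 6: z = 0.1613 + 1.2470i, |z|^2 = 1.5809
Iter 7: z = -1.9189 + 1.1251i, |z|^2 = 4.9481
Escaped at iteration 7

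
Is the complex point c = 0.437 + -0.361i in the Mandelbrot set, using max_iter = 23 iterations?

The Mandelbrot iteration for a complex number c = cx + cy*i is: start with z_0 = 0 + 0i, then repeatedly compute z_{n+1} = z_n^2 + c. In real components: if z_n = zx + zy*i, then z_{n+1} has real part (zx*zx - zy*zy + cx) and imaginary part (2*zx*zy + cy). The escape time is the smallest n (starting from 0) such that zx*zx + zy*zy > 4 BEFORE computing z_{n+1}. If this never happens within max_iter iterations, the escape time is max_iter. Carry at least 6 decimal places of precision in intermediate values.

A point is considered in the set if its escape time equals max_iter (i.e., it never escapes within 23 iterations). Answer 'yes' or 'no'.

z_0 = 0 + 0i, c = 0.4370 + -0.3610i
Iter 1: z = 0.4370 + -0.3610i, |z|^2 = 0.3213
Iter 2: z = 0.4976 + -0.6765i, |z|^2 = 0.7053
Iter 3: z = 0.2270 + -1.0343i, |z|^2 = 1.1214
Iter 4: z = -0.5813 + -0.8306i, |z|^2 = 1.0277
Iter 5: z = 0.0851 + 0.6046i, |z|^2 = 0.3728
Iter 6: z = 0.0787 + -0.2581i, |z|^2 = 0.0728
Iter 7: z = 0.3766 + -0.4016i, |z|^2 = 0.3031
Iter 8: z = 0.4175 + -0.6635i, |z|^2 = 0.6145
Iter 9: z = 0.1711 + -0.9151i, |z|^2 = 0.8666
Iter 10: z = -0.3710 + -0.6742i, |z|^2 = 0.5922
Iter 11: z = 0.1201 + 0.1393i, |z|^2 = 0.0338
Iter 12: z = 0.4320 + -0.3275i, |z|^2 = 0.2939
Iter 13: z = 0.5164 + -0.6440i, |z|^2 = 0.6814
Iter 14: z = 0.2889 + -1.0261i, |z|^2 = 1.1363
Iter 15: z = -0.5324 + -0.9539i, |z|^2 = 1.1933
Iter 16: z = -0.1894 + 0.6547i, |z|^2 = 0.4645
Iter 17: z = 0.0443 + -0.6090i, |z|^2 = 0.3728
Iter 18: z = 0.0681 + -0.4149i, |z|^2 = 0.1768
Iter 19: z = 0.2695 + -0.4175i, |z|^2 = 0.2469
Iter 20: z = 0.3353 + -0.5860i, |z|^2 = 0.4559
Iter 21: z = 0.2060 + -0.7540i, |z|^2 = 0.6110
Iter 22: z = -0.0891 + -0.6717i, |z|^2 = 0.4591
Did not escape in 23 iterations → in set

Answer: yes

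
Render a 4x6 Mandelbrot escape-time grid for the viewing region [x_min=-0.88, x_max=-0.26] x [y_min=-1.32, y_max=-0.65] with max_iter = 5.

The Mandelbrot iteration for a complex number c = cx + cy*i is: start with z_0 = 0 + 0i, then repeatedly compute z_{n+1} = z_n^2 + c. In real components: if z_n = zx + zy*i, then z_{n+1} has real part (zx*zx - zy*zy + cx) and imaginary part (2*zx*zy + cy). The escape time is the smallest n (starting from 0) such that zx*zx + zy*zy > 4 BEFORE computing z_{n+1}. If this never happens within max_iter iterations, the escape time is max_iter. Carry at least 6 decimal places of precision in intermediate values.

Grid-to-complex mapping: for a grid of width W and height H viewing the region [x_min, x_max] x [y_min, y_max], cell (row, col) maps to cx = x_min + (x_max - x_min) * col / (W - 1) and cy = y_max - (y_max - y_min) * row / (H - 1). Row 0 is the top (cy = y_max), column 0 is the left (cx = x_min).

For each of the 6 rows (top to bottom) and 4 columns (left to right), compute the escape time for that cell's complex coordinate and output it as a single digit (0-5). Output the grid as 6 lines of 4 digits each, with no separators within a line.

Answer: 4555
4455
3445
3345
3333
2232

Derivation:
(row=0, col=0): c = -0.8800 + -0.6500i → escape time 4
(row=0, col=1): c = -0.6733 + -0.6500i → escape time 5
(row=0, col=2): c = -0.4667 + -0.6500i → escape time 5
(row=0, col=3): c = -0.2600 + -0.6500i → escape time 5
(row=1, col=0): c = -0.8800 + -0.7840i → escape time 4
(row=1, col=1): c = -0.6733 + -0.7840i → escape time 4
(row=1, col=2): c = -0.4667 + -0.7840i → escape time 5
(row=1, col=3): c = -0.2600 + -0.7840i → escape time 5
(row=2, col=0): c = -0.8800 + -0.9180i → escape time 3
(row=2, col=1): c = -0.6733 + -0.9180i → escape time 4
(row=2, col=2): c = -0.4667 + -0.9180i → escape time 4
(row=2, col=3): c = -0.2600 + -0.9180i → escape time 5
(row=3, col=0): c = -0.8800 + -1.0520i → escape time 3
(row=3, col=1): c = -0.6733 + -1.0520i → escape time 3
(row=3, col=2): c = -0.4667 + -1.0520i → escape time 4
(row=3, col=3): c = -0.2600 + -1.0520i → escape time 5
(row=4, col=0): c = -0.8800 + -1.1860i → escape time 3
(row=4, col=1): c = -0.6733 + -1.1860i → escape time 3
(row=4, col=2): c = -0.4667 + -1.1860i → escape time 3
(row=4, col=3): c = -0.2600 + -1.1860i → escape time 3
(row=5, col=0): c = -0.8800 + -1.3200i → escape time 2
(row=5, col=1): c = -0.6733 + -1.3200i → escape time 2
(row=5, col=2): c = -0.4667 + -1.3200i → escape time 3
(row=5, col=3): c = -0.2600 + -1.3200i → escape time 2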